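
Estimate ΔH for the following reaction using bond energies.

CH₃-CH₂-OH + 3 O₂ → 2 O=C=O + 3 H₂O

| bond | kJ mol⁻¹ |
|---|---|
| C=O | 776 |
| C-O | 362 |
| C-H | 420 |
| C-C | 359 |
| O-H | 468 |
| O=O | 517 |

ΔH ≈ −1072 kJ

Bonds broken (reactants):
  C-C: 1 × 359 = 359
  C-H: 5 × 420 = 2100
  C-O: 1 × 362 = 362
  O-H: 1 × 468 = 468
  O=O: 3 × 517 = 1551
  Σ(broken) = 4840 kJ
Bonds formed (products):
  C=O: 4 × 776 = 3104
  O-H: 6 × 468 = 2808
  Σ(formed) = 5912 kJ
ΔH = Σ(broken) − Σ(formed) = 4840 − 5912 = −1072 kJ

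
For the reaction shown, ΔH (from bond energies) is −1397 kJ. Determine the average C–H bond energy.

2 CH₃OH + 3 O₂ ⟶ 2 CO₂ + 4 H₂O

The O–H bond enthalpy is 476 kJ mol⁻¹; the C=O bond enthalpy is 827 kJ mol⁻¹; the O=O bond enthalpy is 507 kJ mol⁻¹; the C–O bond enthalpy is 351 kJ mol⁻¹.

D(C–H) ≈ 424 kJ/mol

Let D be the C–H bond energy.
Σ(broken) = 6×D + 2×351 + 2×476 + 3×507 = 3175 + 6D
Σ(formed) = 4×827 + 8×476 = 7116
ΔH = Σ(broken) − Σ(formed) = (3175 + 6D) − (7116) = −3941 + 6D
Setting this equal to −1397 kJ gives 6D = 2544, so D = 424 kJ/mol.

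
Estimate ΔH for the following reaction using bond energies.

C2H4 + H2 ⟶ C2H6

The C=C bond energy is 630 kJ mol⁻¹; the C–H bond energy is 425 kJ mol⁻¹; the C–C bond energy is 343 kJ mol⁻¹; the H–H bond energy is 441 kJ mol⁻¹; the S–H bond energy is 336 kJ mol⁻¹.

ΔH ≈ −122 kJ

Bonds broken (reactants):
  C–H: 4 × 425 = 1700
  C=C: 1 × 630 = 630
  H–H: 1 × 441 = 441
  Σ(broken) = 2771 kJ
Bonds formed (products):
  C–C: 1 × 343 = 343
  C–H: 6 × 425 = 2550
  Σ(formed) = 2893 kJ
ΔH = Σ(broken) − Σ(formed) = 2771 − 2893 = −122 kJ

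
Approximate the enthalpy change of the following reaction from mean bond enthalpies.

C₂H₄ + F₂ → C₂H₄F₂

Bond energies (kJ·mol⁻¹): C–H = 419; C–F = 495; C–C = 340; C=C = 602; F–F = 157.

Bonds broken (reactants):
  C–H: 4 × 419 = 1676
  C=C: 1 × 602 = 602
  F–F: 1 × 157 = 157
  Σ(broken) = 2435 kJ
Bonds formed (products):
  C–C: 1 × 340 = 340
  C–F: 2 × 495 = 990
  C–H: 4 × 419 = 1676
  Σ(formed) = 3006 kJ
ΔH = Σ(broken) − Σ(formed) = 2435 − 3006 = −571 kJ

ΔH ≈ −571 kJ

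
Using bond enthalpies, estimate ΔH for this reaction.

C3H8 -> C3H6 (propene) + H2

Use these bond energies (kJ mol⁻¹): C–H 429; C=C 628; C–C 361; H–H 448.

Bonds broken (reactants):
  C–C: 2 × 361 = 722
  C–H: 8 × 429 = 3432
  Σ(broken) = 4154 kJ
Bonds formed (products):
  C–C: 1 × 361 = 361
  C–H: 6 × 429 = 2574
  C=C: 1 × 628 = 628
  H–H: 1 × 448 = 448
  Σ(formed) = 4011 kJ
ΔH = Σ(broken) − Σ(formed) = 4154 − 4011 = +143 kJ

ΔH ≈ +143 kJ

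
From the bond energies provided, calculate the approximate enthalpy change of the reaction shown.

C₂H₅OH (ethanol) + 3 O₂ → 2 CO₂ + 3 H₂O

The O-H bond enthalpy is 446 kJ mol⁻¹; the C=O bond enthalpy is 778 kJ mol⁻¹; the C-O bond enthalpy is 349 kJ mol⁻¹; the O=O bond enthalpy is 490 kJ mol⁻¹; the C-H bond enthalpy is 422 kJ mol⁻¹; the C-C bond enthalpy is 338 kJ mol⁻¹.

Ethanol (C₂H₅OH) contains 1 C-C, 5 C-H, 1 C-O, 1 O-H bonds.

Bonds broken (reactants):
  C-C: 1 × 338 = 338
  C-H: 5 × 422 = 2110
  C-O: 1 × 349 = 349
  O-H: 1 × 446 = 446
  O=O: 3 × 490 = 1470
  Σ(broken) = 4713 kJ
Bonds formed (products):
  C=O: 4 × 778 = 3112
  O-H: 6 × 446 = 2676
  Σ(formed) = 5788 kJ
ΔH = Σ(broken) − Σ(formed) = 4713 − 5788 = −1075 kJ

ΔH ≈ −1075 kJ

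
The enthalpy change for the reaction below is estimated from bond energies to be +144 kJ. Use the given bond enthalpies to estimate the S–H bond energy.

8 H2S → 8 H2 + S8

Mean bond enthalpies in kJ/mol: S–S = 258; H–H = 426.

D(S–H) ≈ 351 kJ/mol

Let D be the S–H bond energy.
Σ(broken) = 16×D = 16D
Σ(formed) = 8×426 + 8×258 = 5472
ΔH = Σ(broken) − Σ(formed) = (16D) − (5472) = −5472 + 16D
Setting this equal to +144 kJ gives 16D = 5616, so D = 351 kJ/mol.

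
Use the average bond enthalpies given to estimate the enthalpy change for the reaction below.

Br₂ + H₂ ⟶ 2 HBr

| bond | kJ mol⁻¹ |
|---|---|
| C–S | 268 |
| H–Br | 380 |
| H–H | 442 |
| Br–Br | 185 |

ΔH ≈ −133 kJ

Bonds broken (reactants):
  Br–Br: 1 × 185 = 185
  H–H: 1 × 442 = 442
  Σ(broken) = 627 kJ
Bonds formed (products):
  H–Br: 2 × 380 = 760
  Σ(formed) = 760 kJ
ΔH = Σ(broken) − Σ(formed) = 627 − 760 = −133 kJ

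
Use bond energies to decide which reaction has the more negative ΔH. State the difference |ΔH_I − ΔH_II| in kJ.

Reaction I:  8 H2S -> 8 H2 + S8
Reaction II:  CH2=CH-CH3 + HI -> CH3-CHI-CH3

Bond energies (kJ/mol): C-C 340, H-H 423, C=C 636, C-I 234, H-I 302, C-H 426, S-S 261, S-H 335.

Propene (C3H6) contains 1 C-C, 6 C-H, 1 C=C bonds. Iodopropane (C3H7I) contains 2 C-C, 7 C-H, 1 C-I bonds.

Reaction I, by 50 kJ

Reaction I:
  Bonds broken (reactants):
    S-H: 16 × 335 = 5360
    Σ(broken) = 5360 kJ
  Bonds formed (products):
    H-H: 8 × 423 = 3384
    S-S: 8 × 261 = 2088
    Σ(formed) = 5472 kJ
  ΔH_I = 5360 − 5472 = −112 kJ
Reaction II:
  Bonds broken (reactants):
    C-C: 1 × 340 = 340
    C-H: 6 × 426 = 2556
    C=C: 1 × 636 = 636
    H-I: 1 × 302 = 302
    Σ(broken) = 3834 kJ
  Bonds formed (products):
    C-C: 2 × 340 = 680
    C-H: 7 × 426 = 2982
    C-I: 1 × 234 = 234
    Σ(formed) = 3896 kJ
  ΔH_II = 3834 − 3896 = −62 kJ
ΔH_I − ΔH_II = −50 kJ, so reaction I has the more negative ΔH; |ΔH_I − ΔH_II| = 50 kJ.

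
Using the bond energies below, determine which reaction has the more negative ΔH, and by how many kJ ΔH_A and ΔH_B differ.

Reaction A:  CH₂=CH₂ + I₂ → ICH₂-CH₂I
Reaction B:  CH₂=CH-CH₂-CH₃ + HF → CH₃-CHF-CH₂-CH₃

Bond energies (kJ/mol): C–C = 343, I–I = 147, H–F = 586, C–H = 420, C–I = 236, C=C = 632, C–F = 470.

Reaction A, by 21 kJ

Reaction A:
  Bonds broken (reactants):
    C–H: 4 × 420 = 1680
    C=C: 1 × 632 = 632
    I–I: 1 × 147 = 147
    Σ(broken) = 2459 kJ
  Bonds formed (products):
    C–C: 1 × 343 = 343
    C–H: 4 × 420 = 1680
    C–I: 2 × 236 = 472
    Σ(formed) = 2495 kJ
  ΔH_A = 2459 − 2495 = −36 kJ
Reaction B:
  Bonds broken (reactants):
    C–C: 2 × 343 = 686
    C–H: 8 × 420 = 3360
    C=C: 1 × 632 = 632
    H–F: 1 × 586 = 586
    Σ(broken) = 5264 kJ
  Bonds formed (products):
    C–C: 3 × 343 = 1029
    C–F: 1 × 470 = 470
    C–H: 9 × 420 = 3780
    Σ(formed) = 5279 kJ
  ΔH_B = 5264 − 5279 = −15 kJ
ΔH_A − ΔH_B = −21 kJ, so reaction A has the more negative ΔH; |ΔH_A − ΔH_B| = 21 kJ.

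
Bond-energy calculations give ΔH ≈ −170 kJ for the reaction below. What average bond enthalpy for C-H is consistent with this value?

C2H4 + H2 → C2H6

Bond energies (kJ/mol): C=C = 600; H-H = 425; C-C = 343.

Let D be the C-H bond energy.
Σ(broken) = 4×D + 1×600 + 1×425 = 1025 + 4D
Σ(formed) = 1×343 + 6×D = 343 + 6D
ΔH = Σ(broken) − Σ(formed) = (1025 + 4D) − (343 + 6D) = +682 − 2D
Setting this equal to −170 kJ gives 2D = 852, so D = 426 kJ/mol.

D(C-H) ≈ 426 kJ/mol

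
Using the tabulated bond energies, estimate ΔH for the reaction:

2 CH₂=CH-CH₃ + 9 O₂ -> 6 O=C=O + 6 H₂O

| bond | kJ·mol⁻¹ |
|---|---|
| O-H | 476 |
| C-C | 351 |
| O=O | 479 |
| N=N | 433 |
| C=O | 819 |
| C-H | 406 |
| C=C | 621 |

ΔH ≈ −4413 kJ

Bonds broken (reactants):
  C-C: 2 × 351 = 702
  C-H: 12 × 406 = 4872
  C=C: 2 × 621 = 1242
  O=O: 9 × 479 = 4311
  Σ(broken) = 11127 kJ
Bonds formed (products):
  C=O: 12 × 819 = 9828
  O-H: 12 × 476 = 5712
  Σ(formed) = 15540 kJ
ΔH = Σ(broken) − Σ(formed) = 11127 − 15540 = −4413 kJ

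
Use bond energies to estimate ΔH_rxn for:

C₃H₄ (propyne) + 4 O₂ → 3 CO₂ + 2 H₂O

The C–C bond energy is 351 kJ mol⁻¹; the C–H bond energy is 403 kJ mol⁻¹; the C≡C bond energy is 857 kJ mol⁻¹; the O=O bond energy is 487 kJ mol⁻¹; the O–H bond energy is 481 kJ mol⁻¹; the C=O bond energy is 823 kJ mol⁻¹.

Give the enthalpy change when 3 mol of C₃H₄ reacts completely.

Bonds broken (reactants):
  C≡C: 1 × 857 = 857
  C–C: 1 × 351 = 351
  C–H: 4 × 403 = 1612
  O=O: 4 × 487 = 1948
  Σ(broken) = 4768 kJ
Bonds formed (products):
  C=O: 6 × 823 = 4938
  O–H: 4 × 481 = 1924
  Σ(formed) = 6862 kJ
ΔH = Σ(broken) − Σ(formed) = 4768 − 6862 = −2094 kJ
For 3× the reaction as written: 3 × (−2094) = −6282 kJ

ΔH = −6282 kJ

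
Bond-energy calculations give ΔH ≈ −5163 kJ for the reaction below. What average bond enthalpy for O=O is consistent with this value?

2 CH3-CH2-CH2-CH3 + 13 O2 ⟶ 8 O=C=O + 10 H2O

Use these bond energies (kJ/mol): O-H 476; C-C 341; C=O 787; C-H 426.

D(O=O) ≈ 491 kJ/mol

Let D be the O=O bond energy.
Σ(broken) = 6×341 + 20×426 + 13×D = 10566 + 13D
Σ(formed) = 16×787 + 20×476 = 22112
ΔH = Σ(broken) − Σ(formed) = (10566 + 13D) − (22112) = −11546 + 13D
Setting this equal to −5163 kJ gives 13D = 6383, so D = 491 kJ/mol.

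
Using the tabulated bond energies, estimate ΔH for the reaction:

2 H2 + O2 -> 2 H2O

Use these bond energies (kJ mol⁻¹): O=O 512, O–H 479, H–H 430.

Bonds broken (reactants):
  H–H: 2 × 430 = 860
  O=O: 1 × 512 = 512
  Σ(broken) = 1372 kJ
Bonds formed (products):
  O–H: 4 × 479 = 1916
  Σ(formed) = 1916 kJ
ΔH = Σ(broken) − Σ(formed) = 1372 − 1916 = −544 kJ

ΔH ≈ −544 kJ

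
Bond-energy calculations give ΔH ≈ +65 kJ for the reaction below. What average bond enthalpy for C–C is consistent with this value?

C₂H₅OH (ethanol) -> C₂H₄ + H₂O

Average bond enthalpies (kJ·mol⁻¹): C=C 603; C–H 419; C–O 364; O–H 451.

D(C–C) ≈ 336 kJ/mol

Let D be the C–C bond energy.
Σ(broken) = 1×D + 5×419 + 1×364 + 1×451 = 2910 + D
Σ(formed) = 4×419 + 1×603 + 2×451 = 3181
ΔH = Σ(broken) − Σ(formed) = (2910 + D) − (3181) = −271 + D
Setting this equal to +65 kJ gives D = 336 kJ/mol.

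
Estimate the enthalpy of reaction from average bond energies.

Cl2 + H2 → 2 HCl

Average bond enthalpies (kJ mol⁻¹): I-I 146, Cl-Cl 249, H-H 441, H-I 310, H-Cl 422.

ΔH ≈ −154 kJ

Bonds broken (reactants):
  Cl-Cl: 1 × 249 = 249
  H-H: 1 × 441 = 441
  Σ(broken) = 690 kJ
Bonds formed (products):
  H-Cl: 2 × 422 = 844
  Σ(formed) = 844 kJ
ΔH = Σ(broken) − Σ(formed) = 690 − 844 = −154 kJ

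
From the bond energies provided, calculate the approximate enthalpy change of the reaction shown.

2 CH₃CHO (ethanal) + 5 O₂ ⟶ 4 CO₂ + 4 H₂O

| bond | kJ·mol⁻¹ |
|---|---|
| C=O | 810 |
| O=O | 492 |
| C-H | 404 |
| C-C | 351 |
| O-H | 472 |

Bonds broken (reactants):
  C-C: 2 × 351 = 702
  C-H: 8 × 404 = 3232
  C=O: 2 × 810 = 1620
  O=O: 5 × 492 = 2460
  Σ(broken) = 8014 kJ
Bonds formed (products):
  C=O: 8 × 810 = 6480
  O-H: 8 × 472 = 3776
  Σ(formed) = 10256 kJ
ΔH = Σ(broken) − Σ(formed) = 8014 − 10256 = −2242 kJ

ΔH ≈ −2242 kJ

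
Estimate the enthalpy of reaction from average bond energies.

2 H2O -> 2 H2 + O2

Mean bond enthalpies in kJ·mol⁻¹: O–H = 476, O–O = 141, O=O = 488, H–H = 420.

ΔH ≈ +576 kJ

Bonds broken (reactants):
  O–H: 4 × 476 = 1904
  Σ(broken) = 1904 kJ
Bonds formed (products):
  H–H: 2 × 420 = 840
  O=O: 1 × 488 = 488
  Σ(formed) = 1328 kJ
ΔH = Σ(broken) − Σ(formed) = 1904 − 1328 = +576 kJ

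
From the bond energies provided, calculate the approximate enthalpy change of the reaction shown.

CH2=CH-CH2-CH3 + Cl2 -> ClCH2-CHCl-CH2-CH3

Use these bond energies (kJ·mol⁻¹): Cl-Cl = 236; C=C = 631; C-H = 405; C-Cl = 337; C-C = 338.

Bonds broken (reactants):
  C-C: 2 × 338 = 676
  C-H: 8 × 405 = 3240
  C=C: 1 × 631 = 631
  Cl-Cl: 1 × 236 = 236
  Σ(broken) = 4783 kJ
Bonds formed (products):
  C-C: 3 × 338 = 1014
  C-Cl: 2 × 337 = 674
  C-H: 8 × 405 = 3240
  Σ(formed) = 4928 kJ
ΔH = Σ(broken) − Σ(formed) = 4783 − 4928 = −145 kJ

ΔH ≈ −145 kJ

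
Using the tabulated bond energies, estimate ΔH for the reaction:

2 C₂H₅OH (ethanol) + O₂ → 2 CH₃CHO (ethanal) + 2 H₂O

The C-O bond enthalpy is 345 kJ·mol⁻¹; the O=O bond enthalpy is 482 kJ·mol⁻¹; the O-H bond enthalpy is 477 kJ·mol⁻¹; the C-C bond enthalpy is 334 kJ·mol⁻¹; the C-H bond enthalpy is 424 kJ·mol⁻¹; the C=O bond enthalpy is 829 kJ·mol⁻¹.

Bonds broken (reactants):
  C-C: 2 × 334 = 668
  C-H: 10 × 424 = 4240
  C-O: 2 × 345 = 690
  O-H: 2 × 477 = 954
  O=O: 1 × 482 = 482
  Σ(broken) = 7034 kJ
Bonds formed (products):
  C-C: 2 × 334 = 668
  C-H: 8 × 424 = 3392
  C=O: 2 × 829 = 1658
  O-H: 4 × 477 = 1908
  Σ(formed) = 7626 kJ
ΔH = Σ(broken) − Σ(formed) = 7034 − 7626 = −592 kJ

ΔH ≈ −592 kJ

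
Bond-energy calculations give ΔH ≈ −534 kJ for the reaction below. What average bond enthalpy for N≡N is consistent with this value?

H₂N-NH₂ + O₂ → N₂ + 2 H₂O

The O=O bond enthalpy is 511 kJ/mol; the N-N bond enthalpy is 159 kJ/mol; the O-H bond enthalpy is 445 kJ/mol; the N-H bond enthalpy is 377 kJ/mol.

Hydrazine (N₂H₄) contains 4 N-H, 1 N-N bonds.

Let D be the N≡N bond energy.
Σ(broken) = 4×377 + 1×159 + 1×511 = 2178
Σ(formed) = 1×D + 4×445 = 1780 + D
ΔH = Σ(broken) − Σ(formed) = (2178) − (1780 + D) = +398 − D
Setting this equal to −534 kJ gives D = 932 kJ/mol.

D(N≡N) ≈ 932 kJ/mol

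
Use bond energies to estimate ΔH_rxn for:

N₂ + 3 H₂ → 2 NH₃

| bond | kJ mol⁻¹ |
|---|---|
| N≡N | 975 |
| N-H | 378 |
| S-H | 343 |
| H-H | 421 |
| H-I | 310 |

ΔH ≈ −30 kJ

Bonds broken (reactants):
  H-H: 3 × 421 = 1263
  N≡N: 1 × 975 = 975
  Σ(broken) = 2238 kJ
Bonds formed (products):
  N-H: 6 × 378 = 2268
  Σ(formed) = 2268 kJ
ΔH = Σ(broken) − Σ(formed) = 2238 − 2268 = −30 kJ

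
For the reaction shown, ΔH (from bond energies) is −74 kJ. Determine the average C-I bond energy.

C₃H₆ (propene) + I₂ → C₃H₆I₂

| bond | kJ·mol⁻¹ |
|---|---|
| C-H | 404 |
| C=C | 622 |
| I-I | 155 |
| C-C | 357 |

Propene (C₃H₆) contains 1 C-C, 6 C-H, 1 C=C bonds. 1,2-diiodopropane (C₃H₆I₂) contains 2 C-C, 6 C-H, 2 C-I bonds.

Let D be the C-I bond energy.
Σ(broken) = 1×357 + 6×404 + 1×622 + 1×155 = 3558
Σ(formed) = 2×357 + 6×404 + 2×D = 3138 + 2D
ΔH = Σ(broken) − Σ(formed) = (3558) − (3138 + 2D) = +420 − 2D
Setting this equal to −74 kJ gives 2D = 494, so D = 247 kJ/mol.

D(C-I) ≈ 247 kJ/mol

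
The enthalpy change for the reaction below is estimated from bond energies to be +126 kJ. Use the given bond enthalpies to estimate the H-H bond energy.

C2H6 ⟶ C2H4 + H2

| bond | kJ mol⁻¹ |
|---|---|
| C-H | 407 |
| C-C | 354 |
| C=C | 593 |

Let D be the H-H bond energy.
Σ(broken) = 1×354 + 6×407 = 2796
Σ(formed) = 4×407 + 1×593 + 1×D = 2221 + D
ΔH = Σ(broken) − Σ(formed) = (2796) − (2221 + D) = +575 − D
Setting this equal to +126 kJ gives D = 449 kJ/mol.

D(H-H) ≈ 449 kJ/mol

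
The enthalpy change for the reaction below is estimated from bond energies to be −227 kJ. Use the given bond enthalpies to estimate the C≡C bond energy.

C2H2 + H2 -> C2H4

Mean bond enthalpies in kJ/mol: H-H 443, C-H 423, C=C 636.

Let D be the C≡C bond energy.
Σ(broken) = 1×D + 2×423 + 1×443 = 1289 + D
Σ(formed) = 4×423 + 1×636 = 2328
ΔH = Σ(broken) − Σ(formed) = (1289 + D) − (2328) = −1039 + D
Setting this equal to −227 kJ gives D = 812 kJ/mol.

D(C≡C) ≈ 812 kJ/mol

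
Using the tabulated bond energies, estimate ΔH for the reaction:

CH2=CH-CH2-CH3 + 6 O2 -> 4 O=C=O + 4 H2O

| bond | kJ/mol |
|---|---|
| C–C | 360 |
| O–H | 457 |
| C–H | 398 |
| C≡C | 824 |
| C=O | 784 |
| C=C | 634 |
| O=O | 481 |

Bonds broken (reactants):
  C–C: 2 × 360 = 720
  C–H: 8 × 398 = 3184
  C=C: 1 × 634 = 634
  O=O: 6 × 481 = 2886
  Σ(broken) = 7424 kJ
Bonds formed (products):
  C=O: 8 × 784 = 6272
  O–H: 8 × 457 = 3656
  Σ(formed) = 9928 kJ
ΔH = Σ(broken) − Σ(formed) = 7424 − 9928 = −2504 kJ

ΔH ≈ −2504 kJ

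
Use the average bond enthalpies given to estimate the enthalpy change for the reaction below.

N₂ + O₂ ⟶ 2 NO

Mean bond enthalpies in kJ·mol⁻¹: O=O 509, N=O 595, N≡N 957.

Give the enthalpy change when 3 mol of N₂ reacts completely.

ΔH = +828 kJ

Bonds broken (reactants):
  N≡N: 1 × 957 = 957
  O=O: 1 × 509 = 509
  Σ(broken) = 1466 kJ
Bonds formed (products):
  N=O: 2 × 595 = 1190
  Σ(formed) = 1190 kJ
ΔH = Σ(broken) − Σ(formed) = 1466 − 1190 = +276 kJ
For 3× the reaction as written: 3 × (+276) = +828 kJ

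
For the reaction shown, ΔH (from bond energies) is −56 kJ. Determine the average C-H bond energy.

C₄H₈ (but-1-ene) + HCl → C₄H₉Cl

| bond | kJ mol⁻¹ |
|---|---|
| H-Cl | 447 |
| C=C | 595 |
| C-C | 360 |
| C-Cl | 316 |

Let D be the C-H bond energy.
Σ(broken) = 2×360 + 8×D + 1×595 + 1×447 = 1762 + 8D
Σ(formed) = 3×360 + 1×316 + 9×D = 1396 + 9D
ΔH = Σ(broken) − Σ(formed) = (1762 + 8D) − (1396 + 9D) = +366 − D
Setting this equal to −56 kJ gives D = 422 kJ/mol.

D(C-H) ≈ 422 kJ/mol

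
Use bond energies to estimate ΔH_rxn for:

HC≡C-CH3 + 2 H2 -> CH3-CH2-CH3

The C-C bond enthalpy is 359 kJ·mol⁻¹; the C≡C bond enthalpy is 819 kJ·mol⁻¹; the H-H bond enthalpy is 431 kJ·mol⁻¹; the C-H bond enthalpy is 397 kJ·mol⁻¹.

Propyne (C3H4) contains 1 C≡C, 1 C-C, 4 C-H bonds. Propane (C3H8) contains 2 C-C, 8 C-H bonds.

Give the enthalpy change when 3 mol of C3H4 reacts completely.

ΔH = −798 kJ

Bonds broken (reactants):
  C≡C: 1 × 819 = 819
  C-C: 1 × 359 = 359
  C-H: 4 × 397 = 1588
  H-H: 2 × 431 = 862
  Σ(broken) = 3628 kJ
Bonds formed (products):
  C-C: 2 × 359 = 718
  C-H: 8 × 397 = 3176
  Σ(formed) = 3894 kJ
ΔH = Σ(broken) − Σ(formed) = 3628 − 3894 = −266 kJ
For 3× the reaction as written: 3 × (−266) = −798 kJ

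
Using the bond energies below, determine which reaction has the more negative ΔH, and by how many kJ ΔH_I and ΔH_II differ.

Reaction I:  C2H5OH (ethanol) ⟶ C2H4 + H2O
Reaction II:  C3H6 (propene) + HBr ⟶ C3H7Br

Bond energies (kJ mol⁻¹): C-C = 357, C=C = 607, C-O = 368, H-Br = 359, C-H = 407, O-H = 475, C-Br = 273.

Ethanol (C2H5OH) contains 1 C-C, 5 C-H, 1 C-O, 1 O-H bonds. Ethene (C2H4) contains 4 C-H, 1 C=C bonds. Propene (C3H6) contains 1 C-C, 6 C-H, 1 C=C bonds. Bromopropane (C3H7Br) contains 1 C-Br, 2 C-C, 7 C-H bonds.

Reaction I:
  Bonds broken (reactants):
    C-C: 1 × 357 = 357
    C-H: 5 × 407 = 2035
    C-O: 1 × 368 = 368
    O-H: 1 × 475 = 475
    Σ(broken) = 3235 kJ
  Bonds formed (products):
    C-H: 4 × 407 = 1628
    C=C: 1 × 607 = 607
    O-H: 2 × 475 = 950
    Σ(formed) = 3185 kJ
  ΔH_I = 3235 − 3185 = +50 kJ
Reaction II:
  Bonds broken (reactants):
    C-C: 1 × 357 = 357
    C-H: 6 × 407 = 2442
    C=C: 1 × 607 = 607
    H-Br: 1 × 359 = 359
    Σ(broken) = 3765 kJ
  Bonds formed (products):
    C-Br: 1 × 273 = 273
    C-C: 2 × 357 = 714
    C-H: 7 × 407 = 2849
    Σ(formed) = 3836 kJ
  ΔH_II = 3765 − 3836 = −71 kJ
ΔH_I − ΔH_II = +121 kJ, so reaction II has the more negative ΔH; |ΔH_I − ΔH_II| = 121 kJ.

Reaction II, by 121 kJ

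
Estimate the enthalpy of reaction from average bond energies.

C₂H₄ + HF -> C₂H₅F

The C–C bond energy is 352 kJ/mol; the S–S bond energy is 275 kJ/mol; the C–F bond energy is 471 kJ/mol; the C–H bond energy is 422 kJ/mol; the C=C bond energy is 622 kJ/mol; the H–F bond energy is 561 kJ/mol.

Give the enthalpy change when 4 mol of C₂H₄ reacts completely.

Bonds broken (reactants):
  C–H: 4 × 422 = 1688
  C=C: 1 × 622 = 622
  H–F: 1 × 561 = 561
  Σ(broken) = 2871 kJ
Bonds formed (products):
  C–C: 1 × 352 = 352
  C–F: 1 × 471 = 471
  C–H: 5 × 422 = 2110
  Σ(formed) = 2933 kJ
ΔH = Σ(broken) − Σ(formed) = 2871 − 2933 = −62 kJ
For 4× the reaction as written: 4 × (−62) = −248 kJ

ΔH = −248 kJ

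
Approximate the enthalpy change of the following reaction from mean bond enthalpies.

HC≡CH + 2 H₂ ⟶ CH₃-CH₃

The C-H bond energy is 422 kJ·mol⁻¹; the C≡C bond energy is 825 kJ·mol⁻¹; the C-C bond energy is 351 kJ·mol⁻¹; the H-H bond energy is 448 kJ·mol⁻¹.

ΔH ≈ −318 kJ

Bonds broken (reactants):
  C≡C: 1 × 825 = 825
  C-H: 2 × 422 = 844
  H-H: 2 × 448 = 896
  Σ(broken) = 2565 kJ
Bonds formed (products):
  C-C: 1 × 351 = 351
  C-H: 6 × 422 = 2532
  Σ(formed) = 2883 kJ
ΔH = Σ(broken) − Σ(formed) = 2565 − 2883 = −318 kJ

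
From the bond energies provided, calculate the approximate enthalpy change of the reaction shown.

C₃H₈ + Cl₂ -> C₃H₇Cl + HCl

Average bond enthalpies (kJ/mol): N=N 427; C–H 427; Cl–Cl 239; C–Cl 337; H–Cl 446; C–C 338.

Bonds broken (reactants):
  C–C: 2 × 338 = 676
  C–H: 8 × 427 = 3416
  Cl–Cl: 1 × 239 = 239
  Σ(broken) = 4331 kJ
Bonds formed (products):
  C–C: 2 × 338 = 676
  C–Cl: 1 × 337 = 337
  C–H: 7 × 427 = 2989
  H–Cl: 1 × 446 = 446
  Σ(formed) = 4448 kJ
ΔH = Σ(broken) − Σ(formed) = 4331 − 4448 = −117 kJ

ΔH ≈ −117 kJ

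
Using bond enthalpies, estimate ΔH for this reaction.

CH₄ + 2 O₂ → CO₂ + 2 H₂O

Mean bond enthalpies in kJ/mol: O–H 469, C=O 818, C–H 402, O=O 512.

ΔH ≈ −880 kJ

Bonds broken (reactants):
  C–H: 4 × 402 = 1608
  O=O: 2 × 512 = 1024
  Σ(broken) = 2632 kJ
Bonds formed (products):
  C=O: 2 × 818 = 1636
  O–H: 4 × 469 = 1876
  Σ(formed) = 3512 kJ
ΔH = Σ(broken) − Σ(formed) = 2632 − 3512 = −880 kJ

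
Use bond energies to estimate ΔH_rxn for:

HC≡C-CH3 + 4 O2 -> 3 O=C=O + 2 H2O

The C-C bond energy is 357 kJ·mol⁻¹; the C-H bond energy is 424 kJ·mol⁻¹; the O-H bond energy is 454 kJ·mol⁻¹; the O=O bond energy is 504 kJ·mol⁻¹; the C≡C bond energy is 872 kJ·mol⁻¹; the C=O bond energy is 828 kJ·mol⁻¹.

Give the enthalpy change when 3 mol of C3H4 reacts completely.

Bonds broken (reactants):
  C≡C: 1 × 872 = 872
  C-C: 1 × 357 = 357
  C-H: 4 × 424 = 1696
  O=O: 4 × 504 = 2016
  Σ(broken) = 4941 kJ
Bonds formed (products):
  C=O: 6 × 828 = 4968
  O-H: 4 × 454 = 1816
  Σ(formed) = 6784 kJ
ΔH = Σ(broken) − Σ(formed) = 4941 − 6784 = −1843 kJ
For 3× the reaction as written: 3 × (−1843) = −5529 kJ

ΔH = −5529 kJ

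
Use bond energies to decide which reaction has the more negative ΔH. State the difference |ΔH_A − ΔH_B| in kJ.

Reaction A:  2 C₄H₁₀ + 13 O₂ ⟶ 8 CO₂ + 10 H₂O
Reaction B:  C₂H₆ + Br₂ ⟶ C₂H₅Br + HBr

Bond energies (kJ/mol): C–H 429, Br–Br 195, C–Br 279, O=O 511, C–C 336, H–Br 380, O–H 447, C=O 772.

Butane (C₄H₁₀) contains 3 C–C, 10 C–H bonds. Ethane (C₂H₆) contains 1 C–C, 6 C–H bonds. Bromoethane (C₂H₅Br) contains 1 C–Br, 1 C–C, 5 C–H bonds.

Reaction A, by 4018 kJ

Reaction A:
  Bonds broken (reactants):
    C–C: 6 × 336 = 2016
    C–H: 20 × 429 = 8580
    O=O: 13 × 511 = 6643
    Σ(broken) = 17239 kJ
  Bonds formed (products):
    C=O: 16 × 772 = 12352
    O–H: 20 × 447 = 8940
    Σ(formed) = 21292 kJ
  ΔH_A = 17239 − 21292 = −4053 kJ
Reaction B:
  Bonds broken (reactants):
    Br–Br: 1 × 195 = 195
    C–C: 1 × 336 = 336
    C–H: 6 × 429 = 2574
    Σ(broken) = 3105 kJ
  Bonds formed (products):
    C–Br: 1 × 279 = 279
    C–C: 1 × 336 = 336
    C–H: 5 × 429 = 2145
    H–Br: 1 × 380 = 380
    Σ(formed) = 3140 kJ
  ΔH_B = 3105 − 3140 = −35 kJ
ΔH_A − ΔH_B = −4018 kJ, so reaction A has the more negative ΔH; |ΔH_A − ΔH_B| = 4018 kJ.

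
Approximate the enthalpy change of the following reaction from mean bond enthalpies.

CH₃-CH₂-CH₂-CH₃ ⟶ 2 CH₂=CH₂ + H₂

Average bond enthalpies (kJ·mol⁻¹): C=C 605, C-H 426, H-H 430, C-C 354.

ΔH ≈ +274 kJ

Bonds broken (reactants):
  C-C: 3 × 354 = 1062
  C-H: 10 × 426 = 4260
  Σ(broken) = 5322 kJ
Bonds formed (products):
  C-H: 8 × 426 = 3408
  C=C: 2 × 605 = 1210
  H-H: 1 × 430 = 430
  Σ(formed) = 5048 kJ
ΔH = Σ(broken) − Σ(formed) = 5322 − 5048 = +274 kJ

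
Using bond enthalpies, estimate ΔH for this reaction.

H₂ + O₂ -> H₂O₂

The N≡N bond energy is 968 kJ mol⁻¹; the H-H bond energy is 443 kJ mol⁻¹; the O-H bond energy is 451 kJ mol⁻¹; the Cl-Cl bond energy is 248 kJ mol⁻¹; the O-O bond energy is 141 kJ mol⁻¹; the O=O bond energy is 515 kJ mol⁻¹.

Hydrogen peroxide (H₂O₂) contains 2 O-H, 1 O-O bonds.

Bonds broken (reactants):
  H-H: 1 × 443 = 443
  O=O: 1 × 515 = 515
  Σ(broken) = 958 kJ
Bonds formed (products):
  O-H: 2 × 451 = 902
  O-O: 1 × 141 = 141
  Σ(formed) = 1043 kJ
ΔH = Σ(broken) − Σ(formed) = 958 − 1043 = −85 kJ

ΔH ≈ −85 kJ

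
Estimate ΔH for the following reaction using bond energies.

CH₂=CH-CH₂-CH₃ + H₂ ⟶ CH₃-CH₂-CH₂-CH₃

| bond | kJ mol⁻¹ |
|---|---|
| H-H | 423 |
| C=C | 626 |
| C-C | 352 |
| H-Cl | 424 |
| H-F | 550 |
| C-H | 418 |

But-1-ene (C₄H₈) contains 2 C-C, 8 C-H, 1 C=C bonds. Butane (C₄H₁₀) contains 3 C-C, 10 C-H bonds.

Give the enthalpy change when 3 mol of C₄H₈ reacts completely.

ΔH = −417 kJ

Bonds broken (reactants):
  C-C: 2 × 352 = 704
  C-H: 8 × 418 = 3344
  C=C: 1 × 626 = 626
  H-H: 1 × 423 = 423
  Σ(broken) = 5097 kJ
Bonds formed (products):
  C-C: 3 × 352 = 1056
  C-H: 10 × 418 = 4180
  Σ(formed) = 5236 kJ
ΔH = Σ(broken) − Σ(formed) = 5097 − 5236 = −139 kJ
For 3× the reaction as written: 3 × (−139) = −417 kJ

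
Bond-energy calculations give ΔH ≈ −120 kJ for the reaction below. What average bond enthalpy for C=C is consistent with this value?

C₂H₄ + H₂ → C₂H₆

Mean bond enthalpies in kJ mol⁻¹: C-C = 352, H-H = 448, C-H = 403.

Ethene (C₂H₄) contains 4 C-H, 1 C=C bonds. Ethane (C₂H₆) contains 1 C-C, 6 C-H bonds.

Let D be the C=C bond energy.
Σ(broken) = 4×403 + 1×D + 1×448 = 2060 + D
Σ(formed) = 1×352 + 6×403 = 2770
ΔH = Σ(broken) − Σ(formed) = (2060 + D) − (2770) = −710 + D
Setting this equal to −120 kJ gives D = 590 kJ/mol.

D(C=C) ≈ 590 kJ/mol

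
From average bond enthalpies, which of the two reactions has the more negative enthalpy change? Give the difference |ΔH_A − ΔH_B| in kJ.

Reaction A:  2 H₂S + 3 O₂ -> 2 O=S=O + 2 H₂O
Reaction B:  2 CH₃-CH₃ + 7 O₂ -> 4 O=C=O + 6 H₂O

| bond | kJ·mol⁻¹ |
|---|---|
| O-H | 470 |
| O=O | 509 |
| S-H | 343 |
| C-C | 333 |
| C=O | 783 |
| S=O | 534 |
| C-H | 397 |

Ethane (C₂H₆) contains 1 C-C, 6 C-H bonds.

Reaction B, by 1794 kJ

Reaction A:
  Bonds broken (reactants):
    O=O: 3 × 509 = 1527
    S-H: 4 × 343 = 1372
    Σ(broken) = 2899 kJ
  Bonds formed (products):
    O-H: 4 × 470 = 1880
    S=O: 4 × 534 = 2136
    Σ(formed) = 4016 kJ
  ΔH_A = 2899 − 4016 = −1117 kJ
Reaction B:
  Bonds broken (reactants):
    C-C: 2 × 333 = 666
    C-H: 12 × 397 = 4764
    O=O: 7 × 509 = 3563
    Σ(broken) = 8993 kJ
  Bonds formed (products):
    C=O: 8 × 783 = 6264
    O-H: 12 × 470 = 5640
    Σ(formed) = 11904 kJ
  ΔH_B = 8993 − 11904 = −2911 kJ
ΔH_A − ΔH_B = +1794 kJ, so reaction B has the more negative ΔH; |ΔH_A − ΔH_B| = 1794 kJ.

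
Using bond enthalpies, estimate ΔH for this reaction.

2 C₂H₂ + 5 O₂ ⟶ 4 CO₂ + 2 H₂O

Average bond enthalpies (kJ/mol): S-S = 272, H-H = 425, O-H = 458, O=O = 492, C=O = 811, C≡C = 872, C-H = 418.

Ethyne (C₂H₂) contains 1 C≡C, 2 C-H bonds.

ΔH ≈ −2444 kJ

Bonds broken (reactants):
  C≡C: 2 × 872 = 1744
  C-H: 4 × 418 = 1672
  O=O: 5 × 492 = 2460
  Σ(broken) = 5876 kJ
Bonds formed (products):
  C=O: 8 × 811 = 6488
  O-H: 4 × 458 = 1832
  Σ(formed) = 8320 kJ
ΔH = Σ(broken) − Σ(formed) = 5876 − 8320 = −2444 kJ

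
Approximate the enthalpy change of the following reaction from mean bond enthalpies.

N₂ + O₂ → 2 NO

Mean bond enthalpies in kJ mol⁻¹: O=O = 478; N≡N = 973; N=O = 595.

Bonds broken (reactants):
  N≡N: 1 × 973 = 973
  O=O: 1 × 478 = 478
  Σ(broken) = 1451 kJ
Bonds formed (products):
  N=O: 2 × 595 = 1190
  Σ(formed) = 1190 kJ
ΔH = Σ(broken) − Σ(formed) = 1451 − 1190 = +261 kJ

ΔH ≈ +261 kJ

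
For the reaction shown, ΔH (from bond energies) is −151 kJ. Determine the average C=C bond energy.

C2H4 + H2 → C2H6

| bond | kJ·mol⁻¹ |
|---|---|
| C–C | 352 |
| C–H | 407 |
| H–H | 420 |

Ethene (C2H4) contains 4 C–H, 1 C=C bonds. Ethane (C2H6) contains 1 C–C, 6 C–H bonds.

Let D be the C=C bond energy.
Σ(broken) = 4×407 + 1×D + 1×420 = 2048 + D
Σ(formed) = 1×352 + 6×407 = 2794
ΔH = Σ(broken) − Σ(formed) = (2048 + D) − (2794) = −746 + D
Setting this equal to −151 kJ gives D = 595 kJ/mol.

D(C=C) ≈ 595 kJ/mol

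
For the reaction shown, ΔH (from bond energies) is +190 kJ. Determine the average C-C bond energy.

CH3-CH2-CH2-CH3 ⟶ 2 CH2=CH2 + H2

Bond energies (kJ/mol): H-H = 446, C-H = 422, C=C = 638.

Let D be the C-C bond energy.
Σ(broken) = 3×D + 10×422 = 4220 + 3D
Σ(formed) = 8×422 + 2×638 + 1×446 = 5098
ΔH = Σ(broken) − Σ(formed) = (4220 + 3D) − (5098) = −878 + 3D
Setting this equal to +190 kJ gives 3D = 1068, so D = 356 kJ/mol.

D(C-C) ≈ 356 kJ/mol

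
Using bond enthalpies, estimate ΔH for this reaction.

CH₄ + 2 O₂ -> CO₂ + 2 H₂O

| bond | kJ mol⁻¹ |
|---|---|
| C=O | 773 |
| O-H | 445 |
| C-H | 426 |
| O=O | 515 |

ΔH ≈ −592 kJ

Bonds broken (reactants):
  C-H: 4 × 426 = 1704
  O=O: 2 × 515 = 1030
  Σ(broken) = 2734 kJ
Bonds formed (products):
  C=O: 2 × 773 = 1546
  O-H: 4 × 445 = 1780
  Σ(formed) = 3326 kJ
ΔH = Σ(broken) − Σ(formed) = 2734 − 3326 = −592 kJ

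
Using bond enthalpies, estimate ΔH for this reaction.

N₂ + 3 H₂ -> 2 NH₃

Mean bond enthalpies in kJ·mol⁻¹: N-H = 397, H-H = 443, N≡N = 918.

ΔH ≈ −135 kJ

Bonds broken (reactants):
  H-H: 3 × 443 = 1329
  N≡N: 1 × 918 = 918
  Σ(broken) = 2247 kJ
Bonds formed (products):
  N-H: 6 × 397 = 2382
  Σ(formed) = 2382 kJ
ΔH = Σ(broken) − Σ(formed) = 2247 − 2382 = −135 kJ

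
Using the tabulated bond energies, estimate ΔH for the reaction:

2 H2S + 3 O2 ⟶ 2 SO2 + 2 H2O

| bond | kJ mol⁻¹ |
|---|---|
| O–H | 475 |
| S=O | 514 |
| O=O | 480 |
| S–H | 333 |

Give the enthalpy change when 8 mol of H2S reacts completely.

Bonds broken (reactants):
  O=O: 3 × 480 = 1440
  S–H: 4 × 333 = 1332
  Σ(broken) = 2772 kJ
Bonds formed (products):
  O–H: 4 × 475 = 1900
  S=O: 4 × 514 = 2056
  Σ(formed) = 3956 kJ
ΔH = Σ(broken) − Σ(formed) = 2772 − 3956 = −1184 kJ
For 4× the reaction as written: 4 × (−1184) = −4736 kJ

ΔH = −4736 kJ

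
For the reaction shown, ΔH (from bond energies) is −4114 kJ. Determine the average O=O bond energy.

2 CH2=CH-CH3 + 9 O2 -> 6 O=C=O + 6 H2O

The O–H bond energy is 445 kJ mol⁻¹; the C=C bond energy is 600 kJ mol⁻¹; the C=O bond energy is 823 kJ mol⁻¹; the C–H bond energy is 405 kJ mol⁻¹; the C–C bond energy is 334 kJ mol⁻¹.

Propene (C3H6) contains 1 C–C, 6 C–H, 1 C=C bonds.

Let D be the O=O bond energy.
Σ(broken) = 2×334 + 12×405 + 2×600 + 9×D = 6728 + 9D
Σ(formed) = 12×823 + 12×445 = 15216
ΔH = Σ(broken) − Σ(formed) = (6728 + 9D) − (15216) = −8488 + 9D
Setting this equal to −4114 kJ gives 9D = 4374, so D = 486 kJ/mol.

D(O=O) ≈ 486 kJ/mol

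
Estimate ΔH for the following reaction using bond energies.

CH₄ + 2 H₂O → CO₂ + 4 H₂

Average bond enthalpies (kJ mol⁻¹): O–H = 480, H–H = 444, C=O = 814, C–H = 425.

ΔH ≈ +216 kJ

Bonds broken (reactants):
  C–H: 4 × 425 = 1700
  O–H: 4 × 480 = 1920
  Σ(broken) = 3620 kJ
Bonds formed (products):
  C=O: 2 × 814 = 1628
  H–H: 4 × 444 = 1776
  Σ(formed) = 3404 kJ
ΔH = Σ(broken) − Σ(formed) = 3620 − 3404 = +216 kJ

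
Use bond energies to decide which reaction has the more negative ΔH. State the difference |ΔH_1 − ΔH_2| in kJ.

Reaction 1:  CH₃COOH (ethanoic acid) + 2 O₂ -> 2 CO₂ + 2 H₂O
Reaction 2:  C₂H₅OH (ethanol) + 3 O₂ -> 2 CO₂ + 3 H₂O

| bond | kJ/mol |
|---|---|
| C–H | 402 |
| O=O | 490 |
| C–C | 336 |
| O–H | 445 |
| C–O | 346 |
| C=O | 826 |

Reaction 1:
  Bonds broken (reactants):
    C–C: 1 × 336 = 336
    C–H: 3 × 402 = 1206
    C–O: 1 × 346 = 346
    C=O: 1 × 826 = 826
    O–H: 1 × 445 = 445
    O=O: 2 × 490 = 980
    Σ(broken) = 4139 kJ
  Bonds formed (products):
    C=O: 4 × 826 = 3304
    O–H: 4 × 445 = 1780
    Σ(formed) = 5084 kJ
  ΔH_1 = 4139 − 5084 = −945 kJ
Reaction 2:
  Bonds broken (reactants):
    C–C: 1 × 336 = 336
    C–H: 5 × 402 = 2010
    C–O: 1 × 346 = 346
    O–H: 1 × 445 = 445
    O=O: 3 × 490 = 1470
    Σ(broken) = 4607 kJ
  Bonds formed (products):
    C=O: 4 × 826 = 3304
    O–H: 6 × 445 = 2670
    Σ(formed) = 5974 kJ
  ΔH_2 = 4607 − 5974 = −1367 kJ
ΔH_1 − ΔH_2 = +422 kJ, so reaction 2 has the more negative ΔH; |ΔH_1 − ΔH_2| = 422 kJ.

Reaction 2, by 422 kJ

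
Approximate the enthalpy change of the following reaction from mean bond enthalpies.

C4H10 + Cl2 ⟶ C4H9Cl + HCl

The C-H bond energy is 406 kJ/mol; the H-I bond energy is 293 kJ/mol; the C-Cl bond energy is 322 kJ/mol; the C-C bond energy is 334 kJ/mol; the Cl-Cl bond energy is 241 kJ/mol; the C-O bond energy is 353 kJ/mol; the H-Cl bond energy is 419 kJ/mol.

Bonds broken (reactants):
  C-C: 3 × 334 = 1002
  C-H: 10 × 406 = 4060
  Cl-Cl: 1 × 241 = 241
  Σ(broken) = 5303 kJ
Bonds formed (products):
  C-C: 3 × 334 = 1002
  C-Cl: 1 × 322 = 322
  C-H: 9 × 406 = 3654
  H-Cl: 1 × 419 = 419
  Σ(formed) = 5397 kJ
ΔH = Σ(broken) − Σ(formed) = 5303 − 5397 = −94 kJ

ΔH ≈ −94 kJ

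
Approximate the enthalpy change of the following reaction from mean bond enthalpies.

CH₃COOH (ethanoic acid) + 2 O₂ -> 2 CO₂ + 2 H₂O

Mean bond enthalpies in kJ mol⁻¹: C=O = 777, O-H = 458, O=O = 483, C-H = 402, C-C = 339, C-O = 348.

Bonds broken (reactants):
  C-C: 1 × 339 = 339
  C-H: 3 × 402 = 1206
  C-O: 1 × 348 = 348
  C=O: 1 × 777 = 777
  O-H: 1 × 458 = 458
  O=O: 2 × 483 = 966
  Σ(broken) = 4094 kJ
Bonds formed (products):
  C=O: 4 × 777 = 3108
  O-H: 4 × 458 = 1832
  Σ(formed) = 4940 kJ
ΔH = Σ(broken) − Σ(formed) = 4094 − 4940 = −846 kJ

ΔH ≈ −846 kJ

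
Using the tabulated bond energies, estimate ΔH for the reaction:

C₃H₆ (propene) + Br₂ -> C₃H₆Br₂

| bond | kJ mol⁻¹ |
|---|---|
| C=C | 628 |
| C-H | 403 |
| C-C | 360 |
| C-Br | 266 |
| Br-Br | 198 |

Bonds broken (reactants):
  Br-Br: 1 × 198 = 198
  C-C: 1 × 360 = 360
  C-H: 6 × 403 = 2418
  C=C: 1 × 628 = 628
  Σ(broken) = 3604 kJ
Bonds formed (products):
  C-Br: 2 × 266 = 532
  C-C: 2 × 360 = 720
  C-H: 6 × 403 = 2418
  Σ(formed) = 3670 kJ
ΔH = Σ(broken) − Σ(formed) = 3604 − 3670 = −66 kJ

ΔH ≈ −66 kJ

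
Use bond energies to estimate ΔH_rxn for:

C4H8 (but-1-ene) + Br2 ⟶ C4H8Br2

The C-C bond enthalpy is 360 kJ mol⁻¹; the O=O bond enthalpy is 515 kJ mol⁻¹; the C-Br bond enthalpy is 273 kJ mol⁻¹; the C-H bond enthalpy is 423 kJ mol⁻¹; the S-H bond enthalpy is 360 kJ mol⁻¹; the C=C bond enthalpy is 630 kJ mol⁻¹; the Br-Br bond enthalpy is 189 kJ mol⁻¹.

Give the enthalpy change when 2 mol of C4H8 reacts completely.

Bonds broken (reactants):
  Br-Br: 1 × 189 = 189
  C-C: 2 × 360 = 720
  C-H: 8 × 423 = 3384
  C=C: 1 × 630 = 630
  Σ(broken) = 4923 kJ
Bonds formed (products):
  C-Br: 2 × 273 = 546
  C-C: 3 × 360 = 1080
  C-H: 8 × 423 = 3384
  Σ(formed) = 5010 kJ
ΔH = Σ(broken) − Σ(formed) = 4923 − 5010 = −87 kJ
For 2× the reaction as written: 2 × (−87) = −174 kJ

ΔH = −174 kJ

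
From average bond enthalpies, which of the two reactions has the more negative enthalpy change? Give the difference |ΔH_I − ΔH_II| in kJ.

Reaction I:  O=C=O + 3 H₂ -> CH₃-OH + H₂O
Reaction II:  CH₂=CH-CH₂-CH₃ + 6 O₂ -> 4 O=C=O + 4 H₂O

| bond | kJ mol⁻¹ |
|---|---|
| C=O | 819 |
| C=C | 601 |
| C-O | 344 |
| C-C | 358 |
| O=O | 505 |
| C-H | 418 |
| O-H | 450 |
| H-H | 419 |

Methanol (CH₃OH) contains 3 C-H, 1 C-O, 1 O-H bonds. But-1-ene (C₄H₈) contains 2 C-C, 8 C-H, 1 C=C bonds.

Reaction I:
  Bonds broken (reactants):
    C=O: 2 × 819 = 1638
    H-H: 3 × 419 = 1257
    Σ(broken) = 2895 kJ
  Bonds formed (products):
    C-H: 3 × 418 = 1254
    C-O: 1 × 344 = 344
    O-H: 3 × 450 = 1350
    Σ(formed) = 2948 kJ
  ΔH_I = 2895 − 2948 = −53 kJ
Reaction II:
  Bonds broken (reactants):
    C-C: 2 × 358 = 716
    C-H: 8 × 418 = 3344
    C=C: 1 × 601 = 601
    O=O: 6 × 505 = 3030
    Σ(broken) = 7691 kJ
  Bonds formed (products):
    C=O: 8 × 819 = 6552
    O-H: 8 × 450 = 3600
    Σ(formed) = 10152 kJ
  ΔH_II = 7691 − 10152 = −2461 kJ
ΔH_I − ΔH_II = +2408 kJ, so reaction II has the more negative ΔH; |ΔH_I − ΔH_II| = 2408 kJ.

Reaction II, by 2408 kJ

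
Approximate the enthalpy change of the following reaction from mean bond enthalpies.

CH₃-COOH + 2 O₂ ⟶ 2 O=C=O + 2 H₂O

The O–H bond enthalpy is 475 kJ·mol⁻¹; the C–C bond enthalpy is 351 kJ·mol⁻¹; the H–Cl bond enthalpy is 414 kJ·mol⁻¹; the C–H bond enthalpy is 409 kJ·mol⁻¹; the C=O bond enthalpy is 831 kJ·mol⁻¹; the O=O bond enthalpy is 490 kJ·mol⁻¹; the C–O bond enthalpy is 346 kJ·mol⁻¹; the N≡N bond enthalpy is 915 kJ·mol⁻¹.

Bonds broken (reactants):
  C–C: 1 × 351 = 351
  C–H: 3 × 409 = 1227
  C–O: 1 × 346 = 346
  C=O: 1 × 831 = 831
  O–H: 1 × 475 = 475
  O=O: 2 × 490 = 980
  Σ(broken) = 4210 kJ
Bonds formed (products):
  C=O: 4 × 831 = 3324
  O–H: 4 × 475 = 1900
  Σ(formed) = 5224 kJ
ΔH = Σ(broken) − Σ(formed) = 4210 − 5224 = −1014 kJ

ΔH ≈ −1014 kJ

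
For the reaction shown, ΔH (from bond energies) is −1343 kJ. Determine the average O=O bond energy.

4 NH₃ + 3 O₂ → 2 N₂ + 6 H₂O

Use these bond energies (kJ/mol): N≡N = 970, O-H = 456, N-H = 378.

Let D be the O=O bond energy.
Σ(broken) = 12×378 + 3×D = 4536 + 3D
Σ(formed) = 2×970 + 12×456 = 7412
ΔH = Σ(broken) − Σ(formed) = (4536 + 3D) − (7412) = −2876 + 3D
Setting this equal to −1343 kJ gives 3D = 1533, so D = 511 kJ/mol.

D(O=O) ≈ 511 kJ/mol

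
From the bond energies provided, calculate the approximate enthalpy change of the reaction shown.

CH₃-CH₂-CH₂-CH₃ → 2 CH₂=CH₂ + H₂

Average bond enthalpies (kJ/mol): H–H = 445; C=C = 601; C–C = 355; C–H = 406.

Bonds broken (reactants):
  C–C: 3 × 355 = 1065
  C–H: 10 × 406 = 4060
  Σ(broken) = 5125 kJ
Bonds formed (products):
  C–H: 8 × 406 = 3248
  C=C: 2 × 601 = 1202
  H–H: 1 × 445 = 445
  Σ(formed) = 4895 kJ
ΔH = Σ(broken) − Σ(formed) = 5125 − 4895 = +230 kJ

ΔH ≈ +230 kJ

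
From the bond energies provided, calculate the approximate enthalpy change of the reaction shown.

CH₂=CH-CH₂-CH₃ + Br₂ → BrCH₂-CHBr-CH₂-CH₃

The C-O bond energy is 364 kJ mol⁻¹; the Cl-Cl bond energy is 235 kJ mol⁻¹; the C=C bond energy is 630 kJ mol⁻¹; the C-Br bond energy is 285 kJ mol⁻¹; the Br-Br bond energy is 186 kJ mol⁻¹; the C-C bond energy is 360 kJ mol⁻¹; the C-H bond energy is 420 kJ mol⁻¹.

ΔH ≈ −114 kJ

Bonds broken (reactants):
  Br-Br: 1 × 186 = 186
  C-C: 2 × 360 = 720
  C-H: 8 × 420 = 3360
  C=C: 1 × 630 = 630
  Σ(broken) = 4896 kJ
Bonds formed (products):
  C-Br: 2 × 285 = 570
  C-C: 3 × 360 = 1080
  C-H: 8 × 420 = 3360
  Σ(formed) = 5010 kJ
ΔH = Σ(broken) − Σ(formed) = 4896 − 5010 = −114 kJ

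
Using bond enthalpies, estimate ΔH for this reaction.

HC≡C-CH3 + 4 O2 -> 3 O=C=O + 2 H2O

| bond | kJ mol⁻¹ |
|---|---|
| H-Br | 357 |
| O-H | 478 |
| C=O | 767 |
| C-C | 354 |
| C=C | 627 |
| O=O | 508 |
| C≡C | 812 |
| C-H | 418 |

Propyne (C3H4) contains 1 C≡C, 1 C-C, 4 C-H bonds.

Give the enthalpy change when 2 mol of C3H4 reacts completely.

ΔH = −3288 kJ

Bonds broken (reactants):
  C≡C: 1 × 812 = 812
  C-C: 1 × 354 = 354
  C-H: 4 × 418 = 1672
  O=O: 4 × 508 = 2032
  Σ(broken) = 4870 kJ
Bonds formed (products):
  C=O: 6 × 767 = 4602
  O-H: 4 × 478 = 1912
  Σ(formed) = 6514 kJ
ΔH = Σ(broken) − Σ(formed) = 4870 − 6514 = −1644 kJ
For 2× the reaction as written: 2 × (−1644) = −3288 kJ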